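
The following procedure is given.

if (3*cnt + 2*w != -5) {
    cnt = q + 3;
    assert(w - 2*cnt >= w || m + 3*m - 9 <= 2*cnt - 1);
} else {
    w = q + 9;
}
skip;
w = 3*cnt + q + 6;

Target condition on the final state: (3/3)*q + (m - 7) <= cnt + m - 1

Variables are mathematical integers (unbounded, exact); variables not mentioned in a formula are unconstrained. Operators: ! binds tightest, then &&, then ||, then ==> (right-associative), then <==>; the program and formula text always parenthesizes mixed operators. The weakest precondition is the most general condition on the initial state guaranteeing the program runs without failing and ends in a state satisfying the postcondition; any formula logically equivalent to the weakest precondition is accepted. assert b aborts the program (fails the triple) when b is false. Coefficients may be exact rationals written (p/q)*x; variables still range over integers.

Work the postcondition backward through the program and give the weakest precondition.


Working backward. After the program, the postcondition (3/3)*q + (m - 7) <= cnt + m - 1 must hold; in canonical form it is q <= cnt + 6.
Before w := 3*cnt + q + 6: q <= cnt + 6
Before skip: q <= cnt + 6
Then branch requires 2*q <= -6 || 4*m <= 2*q + 14; else branch requires q <= cnt + 6.
Before the if: (3*cnt + 2*w != -5 ==> (2*q <= -6 || 4*m <= 2*q + 14)) && ((!(3*cnt + 2*w != -5)) ==> q <= cnt + 6)
Answer: WP = (3*cnt + 2*w != -5 ==> (2*q <= -6 || 4*m <= 2*q + 14)) && ((!(3*cnt + 2*w != -5)) ==> q <= cnt + 6)


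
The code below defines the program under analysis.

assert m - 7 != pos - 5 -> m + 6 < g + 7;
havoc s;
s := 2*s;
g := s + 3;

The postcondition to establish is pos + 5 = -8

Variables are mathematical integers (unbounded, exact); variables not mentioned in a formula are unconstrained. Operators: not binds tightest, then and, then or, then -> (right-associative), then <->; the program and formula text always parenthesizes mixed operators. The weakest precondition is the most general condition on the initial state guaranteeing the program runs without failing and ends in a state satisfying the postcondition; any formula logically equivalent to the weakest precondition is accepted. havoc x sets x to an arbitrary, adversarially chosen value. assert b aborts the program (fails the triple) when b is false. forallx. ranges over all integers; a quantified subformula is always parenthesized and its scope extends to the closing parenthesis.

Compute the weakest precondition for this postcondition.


Working backward. After the program, the postcondition pos + 5 = -8 must hold; in canonical form it is pos = -13.
Before g := s + 3: pos = -13
Before s := 2*s: pos = -13
Before havoc s: pos = -13
Before assert m - 7 != pos - 5 -> m + 6 < g + 7: (m != pos + 2 -> m < g + 1) and pos = -13
Answer: WP = (m != pos + 2 -> m < g + 1) and pos = -13


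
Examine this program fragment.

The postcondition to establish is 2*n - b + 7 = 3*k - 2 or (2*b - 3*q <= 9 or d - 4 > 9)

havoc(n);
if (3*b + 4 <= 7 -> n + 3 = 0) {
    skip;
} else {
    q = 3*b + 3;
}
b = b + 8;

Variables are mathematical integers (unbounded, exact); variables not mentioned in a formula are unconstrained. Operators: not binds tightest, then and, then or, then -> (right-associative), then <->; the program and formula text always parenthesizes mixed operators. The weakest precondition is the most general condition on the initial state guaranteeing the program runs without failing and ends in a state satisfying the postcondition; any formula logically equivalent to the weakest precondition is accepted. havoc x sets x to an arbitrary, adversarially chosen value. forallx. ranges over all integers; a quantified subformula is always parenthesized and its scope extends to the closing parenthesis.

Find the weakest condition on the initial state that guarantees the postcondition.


Working backward. After the program, the postcondition 2*n - b + 7 = 3*k - 2 or (2*b - 3*q <= 9 or d - 4 > 9) must hold; in canonical form it is 2*n = b + 3*k - 9 or 2*b <= 3*q + 9 or d > 13.
Before b := b + 8: 2*n = b + 3*k - 1 or 2*b <= 3*q - 7 or d > 13
Then branch requires 2*n = b + 3*k - 1 or 2*b <= 3*q - 7 or d > 13; else branch requires 2*n = b + 3*k - 1 or 7*b >= -2 or d > 13.
Before the if: ((3*b <= 3 -> n = -3) -> (2*n = b + 3*k - 1 or 2*b <= 3*q - 7 or d > 13)) and ((not (3*b <= 3 -> n = -3)) -> (2*n = b + 3*k - 1 or 7*b >= -2 or d > 13))
Before havoc n: forall n_1. (((3*b <= 3 -> n_1 = -3) -> (2*n_1 = b + 3*k - 1 or 2*b <= 3*q - 7 or d > 13)) and ((not (3*b <= 3 -> n_1 = -3)) -> (2*n_1 = b + 3*k - 1 or 7*b >= -2 or d > 13)))
Answer: WP = forall n_1. (((3*b <= 3 -> n_1 = -3) -> (2*n_1 = b + 3*k - 1 or 2*b <= 3*q - 7 or d > 13)) and ((not (3*b <= 3 -> n_1 = -3)) -> (2*n_1 = b + 3*k - 1 or 7*b >= -2 or d > 13)))


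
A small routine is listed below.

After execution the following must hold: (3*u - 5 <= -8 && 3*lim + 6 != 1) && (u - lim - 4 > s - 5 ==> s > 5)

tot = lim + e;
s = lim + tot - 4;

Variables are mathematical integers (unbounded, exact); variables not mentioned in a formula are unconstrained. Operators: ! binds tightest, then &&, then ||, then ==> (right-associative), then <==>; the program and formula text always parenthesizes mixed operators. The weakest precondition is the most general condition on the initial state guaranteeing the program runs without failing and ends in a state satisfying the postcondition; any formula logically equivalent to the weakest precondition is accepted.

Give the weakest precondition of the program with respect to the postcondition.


Working backward. After the program, the postcondition (3*u - 5 <= -8 && 3*lim + 6 != 1) && (u - lim - 4 > s - 5 ==> s > 5) must hold; in canonical form it is 3*u <= -3 && 3*lim != -5 && (u > lim + s - 1 ==> s > 5).
Before s := lim + tot - 4: 3*u <= -3 && 3*lim != -5 && (u > 2*lim + tot - 5 ==> lim + tot > 9)
Before tot := lim + e: 3*u <= -3 && 3*lim != -5 && (u > e + 3*lim - 5 ==> e + 2*lim > 9)
Answer: WP = 3*u <= -3 && 3*lim != -5 && (u > e + 3*lim - 5 ==> e + 2*lim > 9)


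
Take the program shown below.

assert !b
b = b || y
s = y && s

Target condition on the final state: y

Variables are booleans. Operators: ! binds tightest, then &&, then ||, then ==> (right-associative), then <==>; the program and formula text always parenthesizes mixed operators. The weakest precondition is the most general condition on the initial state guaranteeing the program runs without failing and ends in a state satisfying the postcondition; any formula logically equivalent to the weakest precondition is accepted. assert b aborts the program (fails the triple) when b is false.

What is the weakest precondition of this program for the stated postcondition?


Working backward. After the program, y must hold.
Before s := y && s: y
Before b := b || y: y
Before assert !b: (!b) && y
Answer: WP = (!b) && y


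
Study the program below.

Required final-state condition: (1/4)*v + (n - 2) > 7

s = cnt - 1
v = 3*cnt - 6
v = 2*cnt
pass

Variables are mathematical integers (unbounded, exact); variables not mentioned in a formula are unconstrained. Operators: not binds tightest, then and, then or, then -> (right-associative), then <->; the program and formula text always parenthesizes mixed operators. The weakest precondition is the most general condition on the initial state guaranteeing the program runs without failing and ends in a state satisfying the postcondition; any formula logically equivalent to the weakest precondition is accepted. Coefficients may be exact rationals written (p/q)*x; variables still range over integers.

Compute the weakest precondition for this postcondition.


Working backward. After the program, the postcondition (1/4)*v + (n - 2) > 7 must hold; in canonical form it is n + (1/4)*v > 9.
Before skip: n + (1/4)*v > 9
Before v := 2*cnt: (1/2)*cnt + n > 9
Before v := 3*cnt - 6: (1/2)*cnt + n > 9
Before s := cnt - 1: (1/2)*cnt + n > 9
Answer: WP = (1/2)*cnt + n > 9


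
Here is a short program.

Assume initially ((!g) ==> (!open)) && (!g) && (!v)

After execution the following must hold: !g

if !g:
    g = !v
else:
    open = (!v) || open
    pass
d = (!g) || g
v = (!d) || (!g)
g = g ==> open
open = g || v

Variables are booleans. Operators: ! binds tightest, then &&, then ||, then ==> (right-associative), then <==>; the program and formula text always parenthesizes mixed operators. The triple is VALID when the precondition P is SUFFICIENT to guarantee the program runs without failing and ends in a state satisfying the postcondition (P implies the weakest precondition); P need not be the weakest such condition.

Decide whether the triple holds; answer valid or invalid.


Working backward. After the program, !g must hold.
Before open := g || v: !g
Before g := g ==> open: !(g ==> open)
Before v := (!d) || (!g): !(g ==> open)
Before d := (!g) || g: !(g ==> open)
Then branch requires !((!v) ==> open); else branch requires !(g ==> ((!v) || open)).
Before the if: ((!g) ==> (!((!v) ==> open))) && (g ==> (!(g ==> ((!v) || open))))
The weakest precondition is ((!g) ==> (!((!v) ==> open))) && (g ==> (!(g ==> ((!v) || open)))).
Check whether ((!g) ==> (!open)) && (!g) && (!v) implies it.
Every state satisfying the precondition satisfies the weakest precondition: the implication holds.
Answer: valid


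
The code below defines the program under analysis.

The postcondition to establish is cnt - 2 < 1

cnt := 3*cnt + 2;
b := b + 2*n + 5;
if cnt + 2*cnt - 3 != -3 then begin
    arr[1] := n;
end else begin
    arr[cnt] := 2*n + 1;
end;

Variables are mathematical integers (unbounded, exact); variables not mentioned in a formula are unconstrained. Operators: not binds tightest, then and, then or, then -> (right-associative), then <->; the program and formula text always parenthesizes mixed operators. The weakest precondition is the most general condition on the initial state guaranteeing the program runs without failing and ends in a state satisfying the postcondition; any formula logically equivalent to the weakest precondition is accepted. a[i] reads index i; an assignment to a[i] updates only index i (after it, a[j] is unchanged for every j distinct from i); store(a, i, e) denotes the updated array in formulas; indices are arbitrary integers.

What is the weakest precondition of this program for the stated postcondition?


Working backward. After the program, the postcondition cnt - 2 < 1 must hold; in canonical form it is cnt < 3.
Then branch requires cnt < 3; else branch requires cnt < 3.
Before the if: (3*cnt != 0 -> cnt < 3) and ((not (3*cnt != 0)) -> cnt < 3)
Before b := b + 2*n + 5: (3*cnt != 0 -> cnt < 3) and ((not (3*cnt != 0)) -> cnt < 3)
Before cnt := 3*cnt + 2: (9*cnt != -6 -> 3*cnt < 1) and ((not (9*cnt != -6)) -> 3*cnt < 1)
Answer: WP = (9*cnt != -6 -> 3*cnt < 1) and ((not (9*cnt != -6)) -> 3*cnt < 1)


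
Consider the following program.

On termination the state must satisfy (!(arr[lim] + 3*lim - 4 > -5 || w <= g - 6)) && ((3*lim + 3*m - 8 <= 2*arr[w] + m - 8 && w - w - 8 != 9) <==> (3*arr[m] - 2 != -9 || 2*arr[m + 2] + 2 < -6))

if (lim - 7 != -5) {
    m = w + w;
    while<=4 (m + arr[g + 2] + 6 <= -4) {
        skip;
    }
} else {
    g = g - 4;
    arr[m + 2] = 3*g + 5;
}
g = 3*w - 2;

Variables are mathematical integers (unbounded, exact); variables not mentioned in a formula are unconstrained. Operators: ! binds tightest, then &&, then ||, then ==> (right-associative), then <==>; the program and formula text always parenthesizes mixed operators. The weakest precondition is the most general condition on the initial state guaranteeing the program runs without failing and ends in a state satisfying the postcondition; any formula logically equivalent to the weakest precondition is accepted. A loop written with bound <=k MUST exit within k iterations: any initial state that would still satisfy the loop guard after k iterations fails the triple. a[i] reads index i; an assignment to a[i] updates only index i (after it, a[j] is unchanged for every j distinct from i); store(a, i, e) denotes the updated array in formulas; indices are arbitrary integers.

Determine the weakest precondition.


Working backward. After the program, the postcondition (!(arr[lim] + 3*lim - 4 > -5 || w <= g - 6)) && ((3*lim + 3*m - 8 <= 2*arr[w] + m - 8 && w - w - 8 != 9) <==> (3*arr[m] - 2 != -9 || 2*arr[m + 2] + 2 < -6)) must hold; in canonical form it is (!(arr[lim] + 3*lim > -1 || w <= g - 6)) && (3*lim + 2*m <= 2*arr[w] <==> (3*arr[m] != -7 || 2*arr[m + 2] < -8)).
Before g := 3*w - 2: (!(arr[lim] + 3*lim > -1 || 2*w >= 8)) && (3*lim + 2*m <= 2*arr[w] <==> (3*arr[m] != -7 || 2*arr[m + 2] < -8))
Then branch requires (arr[g + 2] + 2*w <= -10 ==> ((arr[g + 2] + 2*w <= -10 ==> ((arr[g + 2] + 2*w <= -10 ==> ((arr[g + 2] + 2*w <= -10 ==> ((!(arr[g + 2] + 2*w <= -10)) && (!(arr[lim] + 3*lim > -1 || 2*w >= 8)) && (3*lim + 4*w <= 2*arr[w] <==> (3*arr[2*w] != -7 || 2*arr[2*w + 2] < -8)))) && ((!(arr[g + 2] + 2*w <= -10)) ==> ((!(arr[lim] + 3*lim > -1 || 2*w >= 8)) && (3*lim + 4*w <= 2*arr[w] <==> (3*arr[2*w] != -7 || 2*arr[2*w + 2] < -8)))))) && ((!(arr[g + 2] + 2*w <= -10)) ==> ((!(arr[lim] + 3*lim > -1 || 2*w >= 8)) && (3*lim + 4*w <= 2*arr[w] <==> (3*arr[2*w] != -7 || 2*arr[2*w + 2] < -8)))))) && ((!(arr[g + 2] + 2*w <= -10)) ==> ((!(arr[lim] + 3*lim > -1 || 2*w >= 8)) && (3*lim + 4*w <= 2*arr[w] <==> (3*arr[2*w] != -7 || 2*arr[2*w + 2] < -8)))))) && ((!(arr[g + 2] + 2*w <= -10)) ==> ((!(arr[lim] + 3*lim > -1 || 2*w >= 8)) && (3*lim + 4*w <= 2*arr[w] <==> (3*arr[2*w] != -7 || 2*arr[2*w + 2] < -8)))); else branch requires (!(store(arr, m + 2, 3*g - 7)[lim] + 3*lim > -1 || 2*w >= 8)) && (3*lim + 2*m <= 2*store(arr, m + 2, 3*g - 7)[w] <==> (3*store(arr, m + 2, 3*g - 7)[m] != -7 || 2*store(arr, m + 2, 3*g - 7)[m + 2] < -8)).
Before the if: (lim != 2 ==> ((arr[g + 2] + 2*w <= -10 ==> ((arr[g + 2] + 2*w <= -10 ==> ((arr[g + 2] + 2*w <= -10 ==> ((arr[g + 2] + 2*w <= -10 ==> ((!(arr[g + 2] + 2*w <= -10)) && (!(arr[lim] + 3*lim > -1 || 2*w >= 8)) && (3*lim + 4*w <= 2*arr[w] <==> (3*arr[2*w] != -7 || 2*arr[2*w + 2] < -8)))) && ((!(arr[g + 2] + 2*w <= -10)) ==> ((!(arr[lim] + 3*lim > -1 || 2*w >= 8)) && (3*lim + 4*w <= 2*arr[w] <==> (3*arr[2*w] != -7 || 2*arr[2*w + 2] < -8)))))) && ((!(arr[g + 2] + 2*w <= -10)) ==> ((!(arr[lim] + 3*lim > -1 || 2*w >= 8)) && (3*lim + 4*w <= 2*arr[w] <==> (3*arr[2*w] != -7 || 2*arr[2*w + 2] < -8)))))) && ((!(arr[g + 2] + 2*w <= -10)) ==> ((!(arr[lim] + 3*lim > -1 || 2*w >= 8)) && (3*lim + 4*w <= 2*arr[w] <==> (3*arr[2*w] != -7 || 2*arr[2*w + 2] < -8)))))) && ((!(arr[g + 2] + 2*w <= -10)) ==> ((!(arr[lim] + 3*lim > -1 || 2*w >= 8)) && (3*lim + 4*w <= 2*arr[w] <==> (3*arr[2*w] != -7 || 2*arr[2*w + 2] < -8)))))) && ((!(lim != 2)) ==> ((!(store(arr, m + 2, 3*g - 7)[lim] + 3*lim > -1 || 2*w >= 8)) && (3*lim + 2*m <= 2*store(arr, m + 2, 3*g - 7)[w] <==> (3*store(arr, m + 2, 3*g - 7)[m] != -7 || 2*store(arr, m + 2, 3*g - 7)[m + 2] < -8))))
Answer: WP = (lim != 2 ==> ((arr[g + 2] + 2*w <= -10 ==> ((arr[g + 2] + 2*w <= -10 ==> ((arr[g + 2] + 2*w <= -10 ==> ((arr[g + 2] + 2*w <= -10 ==> ((!(arr[g + 2] + 2*w <= -10)) && (!(arr[lim] + 3*lim > -1 || 2*w >= 8)) && (3*lim + 4*w <= 2*arr[w] <==> (3*arr[2*w] != -7 || 2*arr[2*w + 2] < -8)))) && ((!(arr[g + 2] + 2*w <= -10)) ==> ((!(arr[lim] + 3*lim > -1 || 2*w >= 8)) && (3*lim + 4*w <= 2*arr[w] <==> (3*arr[2*w] != -7 || 2*arr[2*w + 2] < -8)))))) && ((!(arr[g + 2] + 2*w <= -10)) ==> ((!(arr[lim] + 3*lim > -1 || 2*w >= 8)) && (3*lim + 4*w <= 2*arr[w] <==> (3*arr[2*w] != -7 || 2*arr[2*w + 2] < -8)))))) && ((!(arr[g + 2] + 2*w <= -10)) ==> ((!(arr[lim] + 3*lim > -1 || 2*w >= 8)) && (3*lim + 4*w <= 2*arr[w] <==> (3*arr[2*w] != -7 || 2*arr[2*w + 2] < -8)))))) && ((!(arr[g + 2] + 2*w <= -10)) ==> ((!(arr[lim] + 3*lim > -1 || 2*w >= 8)) && (3*lim + 4*w <= 2*arr[w] <==> (3*arr[2*w] != -7 || 2*arr[2*w + 2] < -8)))))) && ((!(lim != 2)) ==> ((!(store(arr, m + 2, 3*g - 7)[lim] + 3*lim > -1 || 2*w >= 8)) && (3*lim + 2*m <= 2*store(arr, m + 2, 3*g - 7)[w] <==> (3*store(arr, m + 2, 3*g - 7)[m] != -7 || 2*store(arr, m + 2, 3*g - 7)[m + 2] < -8))))


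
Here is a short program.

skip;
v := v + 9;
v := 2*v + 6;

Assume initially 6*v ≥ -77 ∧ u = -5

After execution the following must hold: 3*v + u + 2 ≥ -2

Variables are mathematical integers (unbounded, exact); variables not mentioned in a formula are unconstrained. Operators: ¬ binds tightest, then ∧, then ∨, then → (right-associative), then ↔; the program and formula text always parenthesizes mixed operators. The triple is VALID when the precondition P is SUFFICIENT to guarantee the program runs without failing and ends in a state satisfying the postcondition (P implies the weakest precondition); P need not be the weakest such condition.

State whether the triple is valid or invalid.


Working backward. After the program, the postcondition 3*v + u + 2 ≥ -2 must hold; in canonical form it is u + 3*v ≥ -4.
Before v := 2*v + 6: u + 6*v ≥ -22
Before v := v + 9: u + 6*v ≥ -76
Before skip: u + 6*v ≥ -76
The weakest precondition is u + 6*v ≥ -76.
Check whether 6*v ≥ -77 ∧ u = -5 implies it.
Countermodel: at the initial state u = -5, v = -12, the precondition holds but the weakest precondition fails.
Answer: invalid


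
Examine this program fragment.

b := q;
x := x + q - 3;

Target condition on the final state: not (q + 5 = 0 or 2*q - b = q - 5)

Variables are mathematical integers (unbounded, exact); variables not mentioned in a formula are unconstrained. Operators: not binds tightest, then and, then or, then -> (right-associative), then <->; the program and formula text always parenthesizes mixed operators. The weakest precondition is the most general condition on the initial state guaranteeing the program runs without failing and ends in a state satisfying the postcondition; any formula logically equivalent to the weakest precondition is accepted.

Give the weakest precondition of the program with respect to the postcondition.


Working backward. After the program, the postcondition not (q + 5 = 0 or 2*q - b = q - 5) must hold; in canonical form it is not (q = -5 or q = b - 5).
Before x := x + q - 3: not (q = -5 or q = b - 5)
Before b := q: not (q = -5)
Answer: WP = not (q = -5)


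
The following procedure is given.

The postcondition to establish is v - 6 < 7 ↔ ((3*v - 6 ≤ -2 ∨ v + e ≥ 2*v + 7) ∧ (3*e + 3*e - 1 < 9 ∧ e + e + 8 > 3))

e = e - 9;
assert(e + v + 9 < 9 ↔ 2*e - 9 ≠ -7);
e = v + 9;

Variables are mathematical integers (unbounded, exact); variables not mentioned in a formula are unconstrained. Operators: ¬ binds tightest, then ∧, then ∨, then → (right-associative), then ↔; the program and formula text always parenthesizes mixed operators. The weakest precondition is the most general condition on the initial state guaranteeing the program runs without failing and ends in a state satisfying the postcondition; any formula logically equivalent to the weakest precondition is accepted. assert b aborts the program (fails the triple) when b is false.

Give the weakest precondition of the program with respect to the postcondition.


Working backward. After the program, the postcondition v - 6 < 7 ↔ ((3*v - 6 ≤ -2 ∨ v + e ≥ 2*v + 7) ∧ (3*e + 3*e - 1 < 9 ∧ e + e + 8 > 3)) must hold; in canonical form it is v < 13 ↔ ((3*v ≤ 4 ∨ e ≥ v + 7) ∧ 6*e < 10 ∧ 2*e > -5).
Before e := v + 9: v < 13 ↔ (6*v < -44 ∧ 2*v > -23)
Before assert e + v + 9 < 9 ↔ 2*e - 9 ≠ -7: (e + v < 0 ↔ 2*e ≠ 2) ∧ (v < 13 ↔ (6*v < -44 ∧ 2*v > -23))
Before e := e - 9: (e + v < 9 ↔ 2*e ≠ 20) ∧ (v < 13 ↔ (6*v < -44 ∧ 2*v > -23))
Answer: WP = (e + v < 9 ↔ 2*e ≠ 20) ∧ (v < 13 ↔ (6*v < -44 ∧ 2*v > -23))


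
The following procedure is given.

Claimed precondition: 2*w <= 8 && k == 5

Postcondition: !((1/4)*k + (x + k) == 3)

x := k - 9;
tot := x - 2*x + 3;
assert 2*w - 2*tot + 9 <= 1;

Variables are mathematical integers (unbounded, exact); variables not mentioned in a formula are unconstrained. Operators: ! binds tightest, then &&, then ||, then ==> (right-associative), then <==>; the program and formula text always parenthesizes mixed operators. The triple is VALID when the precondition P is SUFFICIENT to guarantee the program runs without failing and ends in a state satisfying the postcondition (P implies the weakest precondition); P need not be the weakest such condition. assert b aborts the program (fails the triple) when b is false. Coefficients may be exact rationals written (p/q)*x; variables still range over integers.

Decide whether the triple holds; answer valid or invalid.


Working backward. After the program, the postcondition !((1/4)*k + (x + k) == 3) must hold; in canonical form it is !((5/4)*k + x == 3).
Before assert 2*w - 2*tot + 9 <= 1: 2*w <= 2*tot - 8 && (!((5/4)*k + x == 3))
Before tot := x - 2*x + 3: 2*w + 2*x <= -2 && (!((5/4)*k + x == 3))
Before x := k - 9: 2*k + 2*w <= 16 && (!((9/4)*k == 12))
The weakest precondition is 2*k + 2*w <= 16 && (!((9/4)*k == 12)).
Check whether 2*w <= 8 && k == 5 implies it.
Countermodel: at the initial state k = 5, w = 4, the precondition holds but the weakest precondition fails.
Answer: invalid


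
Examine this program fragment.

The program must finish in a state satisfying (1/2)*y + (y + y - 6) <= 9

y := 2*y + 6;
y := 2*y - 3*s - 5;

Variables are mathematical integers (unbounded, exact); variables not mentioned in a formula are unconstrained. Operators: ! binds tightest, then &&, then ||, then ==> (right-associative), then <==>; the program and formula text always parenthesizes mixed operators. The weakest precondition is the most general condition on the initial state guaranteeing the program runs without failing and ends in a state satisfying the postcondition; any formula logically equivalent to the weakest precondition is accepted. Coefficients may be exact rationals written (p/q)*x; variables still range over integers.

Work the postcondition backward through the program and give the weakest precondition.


Working backward. After the program, the postcondition (1/2)*y + (y + y - 6) <= 9 must hold; in canonical form it is (5/2)*y <= 15.
Before y := 2*y - 3*s - 5: 5*y <= (15/2)*s + 55/2
Before y := 2*y + 6: 10*y <= (15/2)*s - 5/2
Answer: WP = 10*y <= (15/2)*s - 5/2


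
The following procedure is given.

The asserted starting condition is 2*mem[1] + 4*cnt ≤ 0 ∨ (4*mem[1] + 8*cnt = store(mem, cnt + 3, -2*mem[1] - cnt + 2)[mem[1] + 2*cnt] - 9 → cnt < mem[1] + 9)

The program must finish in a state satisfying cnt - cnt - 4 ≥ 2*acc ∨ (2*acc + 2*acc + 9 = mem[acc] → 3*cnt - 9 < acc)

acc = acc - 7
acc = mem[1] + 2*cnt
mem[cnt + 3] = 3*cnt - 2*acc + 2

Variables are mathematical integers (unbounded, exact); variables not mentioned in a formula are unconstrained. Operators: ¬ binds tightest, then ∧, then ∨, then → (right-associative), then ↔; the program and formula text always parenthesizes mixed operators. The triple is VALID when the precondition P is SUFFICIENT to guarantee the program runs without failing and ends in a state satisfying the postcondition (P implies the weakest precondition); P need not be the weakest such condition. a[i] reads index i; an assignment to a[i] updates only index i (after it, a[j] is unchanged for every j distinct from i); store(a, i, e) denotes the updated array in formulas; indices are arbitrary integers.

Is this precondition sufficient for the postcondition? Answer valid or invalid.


Working backward. After the program, the postcondition cnt - cnt - 4 ≥ 2*acc ∨ (2*acc + 2*acc + 9 = mem[acc] → 3*cnt - 9 < acc) must hold; in canonical form it is 2*acc ≤ -4 ∨ (4*acc = mem[acc] - 9 → 3*cnt < acc + 9).
Before mem[cnt + 3] := 3*cnt - 2*acc + 2: 2*acc ≤ -4 ∨ (4*acc = store(mem, cnt + 3, -2*acc + 3*cnt + 2)[acc] - 9 → 3*cnt < acc + 9)
Before acc := mem[1] + 2*cnt: 2*mem[1] + 4*cnt ≤ -4 ∨ (4*mem[1] + 8*cnt = store(mem, cnt + 3, -2*mem[1] - cnt + 2)[mem[1] + 2*cnt] - 9 → cnt < mem[1] + 9)
Before acc := acc - 7: 2*mem[1] + 4*cnt ≤ -4 ∨ (4*mem[1] + 8*cnt = store(mem, cnt + 3, -2*mem[1] - cnt + 2)[mem[1] + 2*cnt] - 9 → cnt < mem[1] + 9)
The weakest precondition is 2*mem[1] + 4*cnt ≤ -4 ∨ (4*mem[1] + 8*cnt = store(mem, cnt + 3, -2*mem[1] - cnt + 2)[mem[1] + 2*cnt] - 9 → cnt < mem[1] + 9).
Check whether 2*mem[1] + 4*cnt ≤ 0 ∨ (4*mem[1] + 8*cnt = store(mem, cnt + 3, -2*mem[1] - cnt + 2)[mem[1] + 2*cnt] - 9 → cnt < mem[1] + 9) implies it.
Countermodel: at the initial state cnt = 3, mem = {[0] = 9, [1] = -6, [6] = 4, elsewhere 4}, the precondition holds but the weakest precondition fails.
Answer: invalid


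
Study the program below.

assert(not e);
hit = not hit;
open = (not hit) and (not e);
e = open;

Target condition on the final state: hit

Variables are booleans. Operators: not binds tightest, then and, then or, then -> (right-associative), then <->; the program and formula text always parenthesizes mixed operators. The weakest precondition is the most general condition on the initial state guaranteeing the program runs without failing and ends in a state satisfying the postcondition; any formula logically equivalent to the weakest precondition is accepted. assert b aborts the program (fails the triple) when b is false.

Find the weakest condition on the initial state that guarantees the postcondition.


Working backward. After the program, hit must hold.
Before e := open: hit
Before open := (not hit) and (not e): hit
Before hit := not hit: not hit
Before assert not e: (not e) and (not hit)
Answer: WP = (not e) and (not hit)


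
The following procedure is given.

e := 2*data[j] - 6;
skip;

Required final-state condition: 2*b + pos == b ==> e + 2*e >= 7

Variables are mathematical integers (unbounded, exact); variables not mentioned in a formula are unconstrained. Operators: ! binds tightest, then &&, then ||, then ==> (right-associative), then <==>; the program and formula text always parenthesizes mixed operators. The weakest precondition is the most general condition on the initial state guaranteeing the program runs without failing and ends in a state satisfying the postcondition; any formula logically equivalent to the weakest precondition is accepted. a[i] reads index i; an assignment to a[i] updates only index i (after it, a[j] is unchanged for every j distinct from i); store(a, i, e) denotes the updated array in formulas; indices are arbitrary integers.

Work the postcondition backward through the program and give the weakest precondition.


Working backward. After the program, the postcondition 2*b + pos == b ==> e + 2*e >= 7 must hold; in canonical form it is b + pos == 0 ==> 3*e >= 7.
Before skip: b + pos == 0 ==> 3*e >= 7
Before e := 2*data[j] - 6: b + pos == 0 ==> 6*data[j] >= 25
Answer: WP = b + pos == 0 ==> 6*data[j] >= 25


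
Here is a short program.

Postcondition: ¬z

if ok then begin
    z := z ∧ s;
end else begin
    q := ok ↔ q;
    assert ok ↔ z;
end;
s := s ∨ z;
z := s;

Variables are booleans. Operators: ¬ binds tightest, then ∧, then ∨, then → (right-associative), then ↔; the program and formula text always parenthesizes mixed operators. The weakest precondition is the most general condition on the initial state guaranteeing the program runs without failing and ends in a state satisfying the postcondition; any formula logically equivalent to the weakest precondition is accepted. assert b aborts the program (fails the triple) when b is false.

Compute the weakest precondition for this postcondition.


Working backward. After the program, ¬z must hold.
Before z := s: ¬s
Before s := s ∨ z: ¬(s ∨ z)
Then branch requires ¬(s ∨ (z ∧ s)); else branch requires (ok ↔ z) ∧ (¬(s ∨ z)).
Before the if: (ok → (¬(s ∨ (z ∧ s)))) ∧ ((¬ok) → ((ok ↔ z) ∧ (¬(s ∨ z))))
Answer: WP = (ok → (¬(s ∨ (z ∧ s)))) ∧ ((¬ok) → ((ok ↔ z) ∧ (¬(s ∨ z))))


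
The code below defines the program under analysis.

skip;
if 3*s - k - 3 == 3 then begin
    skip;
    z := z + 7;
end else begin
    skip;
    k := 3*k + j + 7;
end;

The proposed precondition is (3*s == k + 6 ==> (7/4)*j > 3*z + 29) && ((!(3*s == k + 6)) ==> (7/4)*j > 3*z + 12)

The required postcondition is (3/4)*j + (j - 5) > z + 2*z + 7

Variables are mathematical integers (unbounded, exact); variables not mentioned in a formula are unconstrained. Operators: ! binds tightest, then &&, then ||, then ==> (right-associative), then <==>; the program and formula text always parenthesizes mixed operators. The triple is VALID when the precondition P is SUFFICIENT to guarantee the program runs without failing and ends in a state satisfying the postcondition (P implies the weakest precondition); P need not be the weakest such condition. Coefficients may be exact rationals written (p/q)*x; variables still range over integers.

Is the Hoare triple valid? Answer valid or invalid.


Working backward. After the program, the postcondition (3/4)*j + (j - 5) > z + 2*z + 7 must hold; in canonical form it is (7/4)*j > 3*z + 12.
Then branch requires (7/4)*j > 3*z + 33; else branch requires (7/4)*j > 3*z + 12.
Before the if: (3*s == k + 6 ==> (7/4)*j > 3*z + 33) && ((!(3*s == k + 6)) ==> (7/4)*j > 3*z + 12)
Before skip: (3*s == k + 6 ==> (7/4)*j > 3*z + 33) && ((!(3*s == k + 6)) ==> (7/4)*j > 3*z + 12)
The weakest precondition is (3*s == k + 6 ==> (7/4)*j > 3*z + 33) && ((!(3*s == k + 6)) ==> (7/4)*j > 3*z + 12).
Check whether (3*s == k + 6 ==> (7/4)*j > 3*z + 29) && ((!(3*s == k + 6)) ==> (7/4)*j > 3*z + 12) implies it.
Countermodel: at the initial state j = 27, k = -6, s = 0, z = 6, the precondition holds but the weakest precondition fails.
Answer: invalid


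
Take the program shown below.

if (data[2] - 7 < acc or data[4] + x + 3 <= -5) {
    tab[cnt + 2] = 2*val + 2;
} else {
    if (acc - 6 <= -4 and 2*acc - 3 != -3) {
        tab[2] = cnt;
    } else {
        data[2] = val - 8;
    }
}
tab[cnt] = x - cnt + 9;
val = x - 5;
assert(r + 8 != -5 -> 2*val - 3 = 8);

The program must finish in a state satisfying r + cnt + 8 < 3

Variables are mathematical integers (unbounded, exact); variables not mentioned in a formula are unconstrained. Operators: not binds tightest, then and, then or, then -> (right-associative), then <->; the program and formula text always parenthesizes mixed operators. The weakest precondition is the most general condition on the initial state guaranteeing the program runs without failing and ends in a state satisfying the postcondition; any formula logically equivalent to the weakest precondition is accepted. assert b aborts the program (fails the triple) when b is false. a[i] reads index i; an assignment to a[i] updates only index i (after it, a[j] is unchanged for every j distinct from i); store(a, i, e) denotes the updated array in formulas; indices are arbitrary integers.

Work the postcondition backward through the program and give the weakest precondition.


Working backward. After the program, the postcondition r + cnt + 8 < 3 must hold; in canonical form it is cnt + r < -5.
Before assert r + 8 != -5 -> 2*val - 3 = 8: (r != -13 -> 2*val = 11) and cnt + r < -5
Before val := x - 5: (r != -13 -> 2*x = 21) and cnt + r < -5
Before tab[cnt] := x - cnt + 9: (r != -13 -> 2*x = 21) and cnt + r < -5
Then branch requires (r != -13 -> 2*x = 21) and cnt + r < -5; else branch requires ((acc <= 2 and 2*acc != 0) -> ((r != -13 -> 2*x = 21) and cnt + r < -5)) and ((not (acc <= 2 and 2*acc != 0)) -> ((r != -13 -> 2*x = 21) and cnt + r < -5)).
Before the if: ((data[2] < acc + 7 or data[4] + x <= -8) -> ((r != -13 -> 2*x = 21) and cnt + r < -5)) and ((not (data[2] < acc + 7 or data[4] + x <= -8)) -> (((acc <= 2 and 2*acc != 0) -> ((r != -13 -> 2*x = 21) and cnt + r < -5)) and ((not (acc <= 2 and 2*acc != 0)) -> ((r != -13 -> 2*x = 21) and cnt + r < -5))))
Answer: WP = ((data[2] < acc + 7 or data[4] + x <= -8) -> ((r != -13 -> 2*x = 21) and cnt + r < -5)) and ((not (data[2] < acc + 7 or data[4] + x <= -8)) -> (((acc <= 2 and 2*acc != 0) -> ((r != -13 -> 2*x = 21) and cnt + r < -5)) and ((not (acc <= 2 and 2*acc != 0)) -> ((r != -13 -> 2*x = 21) and cnt + r < -5))))


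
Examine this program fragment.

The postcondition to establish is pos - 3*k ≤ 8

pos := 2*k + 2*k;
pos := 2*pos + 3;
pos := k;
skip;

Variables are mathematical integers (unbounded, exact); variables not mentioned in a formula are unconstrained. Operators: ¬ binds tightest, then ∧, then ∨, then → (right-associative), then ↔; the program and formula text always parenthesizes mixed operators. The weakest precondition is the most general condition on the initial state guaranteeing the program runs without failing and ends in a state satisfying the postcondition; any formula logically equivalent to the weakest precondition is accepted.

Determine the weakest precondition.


Working backward. After the program, the postcondition pos - 3*k ≤ 8 must hold; in canonical form it is pos ≤ 3*k + 8.
Before skip: pos ≤ 3*k + 8
Before pos := k: 2*k ≥ -8
Before pos := 2*pos + 3: 2*k ≥ -8
Before pos := 2*k + 2*k: 2*k ≥ -8
Answer: WP = 2*k ≥ -8


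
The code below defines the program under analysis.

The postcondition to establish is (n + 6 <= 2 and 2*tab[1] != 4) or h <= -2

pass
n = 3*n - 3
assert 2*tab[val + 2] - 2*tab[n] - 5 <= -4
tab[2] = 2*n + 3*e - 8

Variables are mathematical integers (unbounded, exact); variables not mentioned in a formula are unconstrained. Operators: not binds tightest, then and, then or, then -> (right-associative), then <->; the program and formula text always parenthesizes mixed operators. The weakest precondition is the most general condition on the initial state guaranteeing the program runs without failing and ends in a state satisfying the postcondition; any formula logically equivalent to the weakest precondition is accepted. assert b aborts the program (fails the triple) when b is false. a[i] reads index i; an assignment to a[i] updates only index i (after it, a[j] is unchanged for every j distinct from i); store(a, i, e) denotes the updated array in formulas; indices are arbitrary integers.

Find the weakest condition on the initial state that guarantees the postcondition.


Working backward. After the program, the postcondition (n + 6 <= 2 and 2*tab[1] != 4) or h <= -2 must hold; in canonical form it is (n <= -4 and 2*tab[1] != 4) or h <= -2.
Before tab[2] := 2*n + 3*e - 8: (n <= -4 and 2*tab[1] != 4) or h <= -2
Before assert 2*tab[val + 2] - 2*tab[n] - 5 <= -4: 2*tab[val + 2] <= 2*tab[n] + 1 and ((n <= -4 and 2*tab[1] != 4) or h <= -2)
Before n := 3*n - 3: 2*tab[val + 2] <= 2*tab[3*n - 3] + 1 and ((3*n <= -1 and 2*tab[1] != 4) or h <= -2)
Before skip: 2*tab[val + 2] <= 2*tab[3*n - 3] + 1 and ((3*n <= -1 and 2*tab[1] != 4) or h <= -2)
Answer: WP = 2*tab[val + 2] <= 2*tab[3*n - 3] + 1 and ((3*n <= -1 and 2*tab[1] != 4) or h <= -2)


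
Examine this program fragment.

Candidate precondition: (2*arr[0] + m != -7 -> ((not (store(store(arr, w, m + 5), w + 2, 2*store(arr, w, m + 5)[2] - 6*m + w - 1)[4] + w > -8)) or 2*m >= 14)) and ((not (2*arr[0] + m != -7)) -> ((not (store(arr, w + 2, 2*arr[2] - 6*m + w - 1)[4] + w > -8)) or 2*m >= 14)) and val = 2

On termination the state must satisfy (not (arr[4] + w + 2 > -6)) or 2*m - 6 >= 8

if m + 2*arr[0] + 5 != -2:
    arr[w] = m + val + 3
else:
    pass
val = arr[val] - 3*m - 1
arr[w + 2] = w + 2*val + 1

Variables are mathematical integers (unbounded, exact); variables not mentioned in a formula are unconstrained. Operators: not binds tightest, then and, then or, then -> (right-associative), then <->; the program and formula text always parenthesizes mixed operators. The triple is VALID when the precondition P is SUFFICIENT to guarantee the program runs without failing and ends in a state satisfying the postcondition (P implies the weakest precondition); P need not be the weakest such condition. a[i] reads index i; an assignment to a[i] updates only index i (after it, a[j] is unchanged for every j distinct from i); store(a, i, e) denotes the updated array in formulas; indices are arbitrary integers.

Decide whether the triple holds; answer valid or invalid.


Working backward. After the program, the postcondition (not (arr[4] + w + 2 > -6)) or 2*m - 6 >= 8 must hold; in canonical form it is (not (arr[4] + w > -8)) or 2*m >= 14.
Before arr[w + 2] := w + 2*val + 1: (not (store(arr, w + 2, 2*val + w + 1)[4] + w > -8)) or 2*m >= 14
Before val := arr[val] - 3*m - 1: (not (store(arr, w + 2, 2*arr[val] - 6*m + w - 1)[4] + w > -8)) or 2*m >= 14
Then branch requires (not (store(store(arr, w, m + val + 3), w + 2, 2*store(arr, w, m + val + 3)[val] - 6*m + w - 1)[4] + w > -8)) or 2*m >= 14; else branch requires (not (store(arr, w + 2, 2*arr[val] - 6*m + w - 1)[4] + w > -8)) or 2*m >= 14.
Before the if: (2*arr[0] + m != -7 -> ((not (store(store(arr, w, m + val + 3), w + 2, 2*store(arr, w, m + val + 3)[val] - 6*m + w - 1)[4] + w > -8)) or 2*m >= 14)) and ((not (2*arr[0] + m != -7)) -> ((not (store(arr, w + 2, 2*arr[val] - 6*m + w - 1)[4] + w > -8)) or 2*m >= 14))
The weakest precondition is (2*arr[0] + m != -7 -> ((not (store(store(arr, w, m + val + 3), w + 2, 2*store(arr, w, m + val + 3)[val] - 6*m + w - 1)[4] + w > -8)) or 2*m >= 14)) and ((not (2*arr[0] + m != -7)) -> ((not (store(arr, w + 2, 2*arr[val] - 6*m + w - 1)[4] + w > -8)) or 2*m >= 14)).
Check whether (2*arr[0] + m != -7 -> ((not (store(store(arr, w, m + 5), w + 2, 2*store(arr, w, m + 5)[2] - 6*m + w - 1)[4] + w > -8)) or 2*m >= 14)) and ((not (2*arr[0] + m != -7)) -> ((not (store(arr, w + 2, 2*arr[2] - 6*m + w - 1)[4] + w > -8)) or 2*m >= 14)) and val = 2 implies it.
Every state satisfying the precondition satisfies the weakest precondition: the implication holds.
Answer: valid


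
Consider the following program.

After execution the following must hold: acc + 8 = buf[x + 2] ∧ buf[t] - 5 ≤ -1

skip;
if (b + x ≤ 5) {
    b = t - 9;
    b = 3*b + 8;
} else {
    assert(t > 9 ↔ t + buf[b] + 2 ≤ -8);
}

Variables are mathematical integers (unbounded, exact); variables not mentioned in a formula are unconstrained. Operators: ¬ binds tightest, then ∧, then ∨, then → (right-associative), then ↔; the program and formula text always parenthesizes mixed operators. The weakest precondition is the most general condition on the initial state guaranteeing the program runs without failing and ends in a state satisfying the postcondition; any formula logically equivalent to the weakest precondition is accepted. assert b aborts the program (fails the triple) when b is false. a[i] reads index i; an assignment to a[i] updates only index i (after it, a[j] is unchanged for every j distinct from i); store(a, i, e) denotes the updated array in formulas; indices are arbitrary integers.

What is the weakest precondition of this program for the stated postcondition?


Working backward. After the program, the postcondition acc + 8 = buf[x + 2] ∧ buf[t] - 5 ≤ -1 must hold; in canonical form it is acc = buf[x + 2] - 8 ∧ buf[t] ≤ 4.
Then branch requires acc = buf[x + 2] - 8 ∧ buf[t] ≤ 4; else branch requires (t > 9 ↔ buf[b] + t ≤ -10) ∧ acc = buf[x + 2] - 8 ∧ buf[t] ≤ 4.
Before the if: (b + x ≤ 5 → (acc = buf[x + 2] - 8 ∧ buf[t] ≤ 4)) ∧ ((¬(b + x ≤ 5)) → ((t > 9 ↔ buf[b] + t ≤ -10) ∧ acc = buf[x + 2] - 8 ∧ buf[t] ≤ 4))
Before skip: (b + x ≤ 5 → (acc = buf[x + 2] - 8 ∧ buf[t] ≤ 4)) ∧ ((¬(b + x ≤ 5)) → ((t > 9 ↔ buf[b] + t ≤ -10) ∧ acc = buf[x + 2] - 8 ∧ buf[t] ≤ 4))
Answer: WP = (b + x ≤ 5 → (acc = buf[x + 2] - 8 ∧ buf[t] ≤ 4)) ∧ ((¬(b + x ≤ 5)) → ((t > 9 ↔ buf[b] + t ≤ -10) ∧ acc = buf[x + 2] - 8 ∧ buf[t] ≤ 4))


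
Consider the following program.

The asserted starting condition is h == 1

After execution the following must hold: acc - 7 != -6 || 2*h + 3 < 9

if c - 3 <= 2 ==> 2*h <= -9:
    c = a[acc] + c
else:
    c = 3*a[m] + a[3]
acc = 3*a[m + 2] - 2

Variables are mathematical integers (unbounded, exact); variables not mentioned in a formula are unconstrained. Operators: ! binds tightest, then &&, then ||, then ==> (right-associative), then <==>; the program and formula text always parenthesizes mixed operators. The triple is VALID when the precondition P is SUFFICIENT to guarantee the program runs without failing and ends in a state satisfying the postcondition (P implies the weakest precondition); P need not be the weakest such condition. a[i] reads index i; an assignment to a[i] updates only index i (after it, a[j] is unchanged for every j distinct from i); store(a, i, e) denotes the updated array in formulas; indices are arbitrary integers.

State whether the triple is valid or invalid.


Working backward. After the program, the postcondition acc - 7 != -6 || 2*h + 3 < 9 must hold; in canonical form it is acc != 1 || 2*h < 6.
Before acc := 3*a[m + 2] - 2: 3*a[m + 2] != 3 || 2*h < 6
Then branch requires 3*a[m + 2] != 3 || 2*h < 6; else branch requires 3*a[m + 2] != 3 || 2*h < 6.
Before the if: ((c <= 5 ==> 2*h <= -9) ==> (3*a[m + 2] != 3 || 2*h < 6)) && ((!(c <= 5 ==> 2*h <= -9)) ==> (3*a[m + 2] != 3 || 2*h < 6))
The weakest precondition is ((c <= 5 ==> 2*h <= -9) ==> (3*a[m + 2] != 3 || 2*h < 6)) && ((!(c <= 5 ==> 2*h <= -9)) ==> (3*a[m + 2] != 3 || 2*h < 6)).
Check whether h == 1 implies it.
Every state satisfying the precondition satisfies the weakest precondition: the implication holds.
Answer: valid
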